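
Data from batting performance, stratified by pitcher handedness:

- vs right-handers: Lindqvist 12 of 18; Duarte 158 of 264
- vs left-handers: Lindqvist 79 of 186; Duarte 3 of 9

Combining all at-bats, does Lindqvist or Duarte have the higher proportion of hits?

Vs right-handers: Lindqvist 12/18 = 66.7%, Duarte 158/264 = 59.8% → Lindqvist
Vs left-handers: Lindqvist 79/186 = 42.5%, Duarte 3/9 = 33.3% → Lindqvist
Overall: Lindqvist 91/204 = 44.6%, Duarte 161/273 = 59.0% → Duarte
(Lindqvist wins every pitcher group but Duarte wins overall — Lindqvist's at-bats skew toward the low-rate vs left-handers group.)

Duarte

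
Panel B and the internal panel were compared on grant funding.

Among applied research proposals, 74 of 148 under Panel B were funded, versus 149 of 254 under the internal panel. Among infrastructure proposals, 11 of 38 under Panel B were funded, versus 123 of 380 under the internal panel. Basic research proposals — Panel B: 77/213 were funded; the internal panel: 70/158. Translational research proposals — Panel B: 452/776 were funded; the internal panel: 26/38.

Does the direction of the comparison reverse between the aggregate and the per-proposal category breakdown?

Applied research: Panel B 74/148 = 50.0%, the internal panel 149/254 = 58.7% → the internal panel
Infrastructure: Panel B 11/38 = 28.9%, the internal panel 123/380 = 32.4% → the internal panel
Basic research: Panel B 77/213 = 36.2%, the internal panel 70/158 = 44.3% → the internal panel
Translational research: Panel B 452/776 = 58.2%, the internal panel 26/38 = 68.4% → the internal panel
Overall: Panel B 614/1175 = 52.3%, the internal panel 368/830 = 44.3% → Panel B
The internal panel wins each proposal group but Panel B wins overall — the comparison reverses. The internal panel's proposals skew toward infrastructure, which has a lower base rate.

Yes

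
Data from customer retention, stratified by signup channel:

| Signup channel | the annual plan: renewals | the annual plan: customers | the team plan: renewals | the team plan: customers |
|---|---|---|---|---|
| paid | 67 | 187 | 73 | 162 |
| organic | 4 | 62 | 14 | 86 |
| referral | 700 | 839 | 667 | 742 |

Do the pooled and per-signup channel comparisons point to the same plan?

Yes

Paid: the annual plan 67/187 = 35.8%, the team plan 73/162 = 45.1% → the team plan
Organic: the annual plan 4/62 = 6.5%, the team plan 14/86 = 16.3% → the team plan
Referral: the annual plan 700/839 = 83.4%, the team plan 667/742 = 89.9% → the team plan
Overall: the annual plan 771/1088 = 70.9%, the team plan 754/990 = 76.2% → the team plan
The team plan wins overall and in every signup group — no reversal.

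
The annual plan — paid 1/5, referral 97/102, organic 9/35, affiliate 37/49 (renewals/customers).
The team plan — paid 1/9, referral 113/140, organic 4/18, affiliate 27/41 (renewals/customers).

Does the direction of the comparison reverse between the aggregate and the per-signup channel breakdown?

Paid: the annual plan 1/5 = 20.0%, the team plan 1/9 = 11.1% → the annual plan
Referral: the annual plan 97/102 = 95.1%, the team plan 113/140 = 80.7% → the annual plan
Organic: the annual plan 9/35 = 25.7%, the team plan 4/18 = 22.2% → the annual plan
Affiliate: the annual plan 37/49 = 75.5%, the team plan 27/41 = 65.9% → the annual plan
Overall: the annual plan 144/191 = 75.4%, the team plan 145/208 = 69.7% → the annual plan
The annual plan wins overall and in every signup group — no reversal.

No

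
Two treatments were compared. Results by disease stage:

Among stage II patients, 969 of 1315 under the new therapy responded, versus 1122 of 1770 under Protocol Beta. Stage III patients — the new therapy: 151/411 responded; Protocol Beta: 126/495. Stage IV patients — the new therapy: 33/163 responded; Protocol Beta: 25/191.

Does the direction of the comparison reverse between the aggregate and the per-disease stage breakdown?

Stage II: the new therapy 969/1315 = 73.7%, Protocol Beta 1122/1770 = 63.4% → the new therapy
Stage III: the new therapy 151/411 = 36.7%, Protocol Beta 126/495 = 25.5% → the new therapy
Stage IV: the new therapy 33/163 = 20.2%, Protocol Beta 25/191 = 13.1% → the new therapy
Overall: the new therapy 1153/1889 = 61.0%, Protocol Beta 1273/2456 = 51.8% → the new therapy
The new therapy wins overall and in every disease group — no reversal.

No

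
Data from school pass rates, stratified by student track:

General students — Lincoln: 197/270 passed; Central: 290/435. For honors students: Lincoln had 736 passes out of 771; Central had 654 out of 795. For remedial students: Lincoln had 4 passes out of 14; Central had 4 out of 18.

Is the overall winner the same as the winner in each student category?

General: Lincoln 197/270 = 73.0%, Central 290/435 = 66.7% → Lincoln
Honors: Lincoln 736/771 = 95.5%, Central 654/795 = 82.3% → Lincoln
Remedial: Lincoln 4/14 = 28.6%, Central 4/18 = 22.2% → Lincoln
Overall: Lincoln 937/1055 = 88.8%, Central 948/1248 = 76.0% → Lincoln
Lincoln wins overall and in every student group — no reversal.

Yes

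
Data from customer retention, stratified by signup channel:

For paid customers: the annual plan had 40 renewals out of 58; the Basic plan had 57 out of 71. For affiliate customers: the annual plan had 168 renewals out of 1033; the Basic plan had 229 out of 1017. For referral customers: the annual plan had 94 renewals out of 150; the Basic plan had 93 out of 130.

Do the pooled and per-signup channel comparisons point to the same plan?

Paid: the annual plan 40/58 = 69.0%, the Basic plan 57/71 = 80.3% → the Basic plan
Affiliate: the annual plan 168/1033 = 16.3%, the Basic plan 229/1017 = 22.5% → the Basic plan
Referral: the annual plan 94/150 = 62.7%, the Basic plan 93/130 = 71.5% → the Basic plan
Overall: the annual plan 302/1241 = 24.3%, the Basic plan 379/1218 = 31.1% → the Basic plan
The Basic plan wins overall and in every signup group — no reversal.

Yes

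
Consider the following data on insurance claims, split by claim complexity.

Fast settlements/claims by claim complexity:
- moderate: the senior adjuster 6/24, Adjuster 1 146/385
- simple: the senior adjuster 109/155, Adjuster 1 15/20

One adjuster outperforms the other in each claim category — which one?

Adjuster 1

Moderate: the senior adjuster 6/24 = 25.0%, Adjuster 1 146/385 = 37.9% → Adjuster 1
Simple: the senior adjuster 109/155 = 70.3%, Adjuster 1 15/20 = 75.0% → Adjuster 1
Adjuster 1 has the higher rate in both groups.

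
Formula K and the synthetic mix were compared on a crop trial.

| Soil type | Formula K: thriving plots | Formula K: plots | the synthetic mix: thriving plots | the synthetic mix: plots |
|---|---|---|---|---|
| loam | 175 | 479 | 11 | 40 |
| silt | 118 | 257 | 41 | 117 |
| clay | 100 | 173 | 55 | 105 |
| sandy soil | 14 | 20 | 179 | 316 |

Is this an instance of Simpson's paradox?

Yes

Loam: Formula K 175/479 = 36.5%, the synthetic mix 11/40 = 27.5% → Formula K
Silt: Formula K 118/257 = 45.9%, the synthetic mix 41/117 = 35.0% → Formula K
Clay: Formula K 100/173 = 57.8%, the synthetic mix 55/105 = 52.4% → Formula K
Sandy soil: Formula K 14/20 = 70.0%, the synthetic mix 179/316 = 56.6% → Formula K
Overall: Formula K 407/929 = 43.8%, the synthetic mix 286/578 = 49.5% → the synthetic mix
Formula K wins each soil group but the synthetic mix wins overall — the comparison reverses. Formula K's plots skew toward loam, which has a lower base rate.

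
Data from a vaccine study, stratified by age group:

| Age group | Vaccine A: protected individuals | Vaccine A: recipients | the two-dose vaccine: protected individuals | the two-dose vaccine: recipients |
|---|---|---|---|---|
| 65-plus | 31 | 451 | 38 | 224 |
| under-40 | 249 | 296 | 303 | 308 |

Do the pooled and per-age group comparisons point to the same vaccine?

65-plus: Vaccine A 31/451 = 6.9%, the two-dose vaccine 38/224 = 17.0% → the two-dose vaccine
Under-40: Vaccine A 249/296 = 84.1%, the two-dose vaccine 303/308 = 98.4% → the two-dose vaccine
Overall: Vaccine A 280/747 = 37.5%, the two-dose vaccine 341/532 = 64.1% → the two-dose vaccine
The two-dose vaccine wins overall and in every age group — no reversal.

Yes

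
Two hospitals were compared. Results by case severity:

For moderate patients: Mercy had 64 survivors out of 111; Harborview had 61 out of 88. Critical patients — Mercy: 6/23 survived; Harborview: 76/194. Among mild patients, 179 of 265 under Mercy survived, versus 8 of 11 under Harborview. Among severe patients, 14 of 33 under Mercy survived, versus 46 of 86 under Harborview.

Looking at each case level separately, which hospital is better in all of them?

Moderate: Mercy 64/111 = 57.7%, Harborview 61/88 = 69.3% → Harborview
Critical: Mercy 6/23 = 26.1%, Harborview 76/194 = 39.2% → Harborview
Mild: Mercy 179/265 = 67.5%, Harborview 8/11 = 72.7% → Harborview
Severe: Mercy 14/33 = 42.4%, Harborview 46/86 = 53.5% → Harborview
Harborview has the higher rate in all 4 groups.

Harborview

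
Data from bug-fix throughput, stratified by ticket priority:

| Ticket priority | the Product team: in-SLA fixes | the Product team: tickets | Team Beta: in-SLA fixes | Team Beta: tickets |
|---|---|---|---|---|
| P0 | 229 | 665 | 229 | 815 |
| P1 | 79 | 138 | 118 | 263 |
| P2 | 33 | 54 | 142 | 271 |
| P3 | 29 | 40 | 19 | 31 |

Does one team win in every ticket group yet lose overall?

No

P0: the Product team 229/665 = 34.4%, Team Beta 229/815 = 28.1% → the Product team
P1: the Product team 79/138 = 57.2%, Team Beta 118/263 = 44.9% → the Product team
P2: the Product team 33/54 = 61.1%, Team Beta 142/271 = 52.4% → the Product team
P3: the Product team 29/40 = 72.5%, Team Beta 19/31 = 61.3% → the Product team
Overall: the Product team 370/897 = 41.2%, Team Beta 508/1380 = 36.8% → the Product team
The Product team wins overall and in every ticket group — no reversal.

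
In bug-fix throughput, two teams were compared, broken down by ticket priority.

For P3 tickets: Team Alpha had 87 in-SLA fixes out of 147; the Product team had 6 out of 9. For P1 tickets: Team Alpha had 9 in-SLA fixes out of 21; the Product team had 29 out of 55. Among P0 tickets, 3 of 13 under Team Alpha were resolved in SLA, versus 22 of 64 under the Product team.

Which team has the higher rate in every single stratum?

P3: Team Alpha 87/147 = 59.2%, the Product team 6/9 = 66.7% → the Product team
P1: Team Alpha 9/21 = 42.9%, the Product team 29/55 = 52.7% → the Product team
P0: Team Alpha 3/13 = 23.1%, the Product team 22/64 = 34.4% → the Product team
The Product team has the higher rate in all 3 groups.

the Product team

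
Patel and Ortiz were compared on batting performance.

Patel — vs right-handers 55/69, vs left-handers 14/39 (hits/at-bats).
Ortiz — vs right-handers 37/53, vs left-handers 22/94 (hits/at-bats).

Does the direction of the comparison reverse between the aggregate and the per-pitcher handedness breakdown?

Vs right-handers: Patel 55/69 = 79.7%, Ortiz 37/53 = 69.8% → Patel
Vs left-handers: Patel 14/39 = 35.9%, Ortiz 22/94 = 23.4% → Patel
Overall: Patel 69/108 = 63.9%, Ortiz 59/147 = 40.1% → Patel
Patel wins overall and in every pitcher group — no reversal.

No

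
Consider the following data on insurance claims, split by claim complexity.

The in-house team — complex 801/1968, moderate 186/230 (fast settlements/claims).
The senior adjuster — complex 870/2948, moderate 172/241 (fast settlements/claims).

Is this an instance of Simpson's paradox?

No

Complex: the in-house team 801/1968 = 40.7%, the senior adjuster 870/2948 = 29.5% → the in-house team
Moderate: the in-house team 186/230 = 80.9%, the senior adjuster 172/241 = 71.4% → the in-house team
Overall: the in-house team 987/2198 = 44.9%, the senior adjuster 1042/3189 = 32.7% → the in-house team
The in-house team wins overall and in every claim group — no reversal.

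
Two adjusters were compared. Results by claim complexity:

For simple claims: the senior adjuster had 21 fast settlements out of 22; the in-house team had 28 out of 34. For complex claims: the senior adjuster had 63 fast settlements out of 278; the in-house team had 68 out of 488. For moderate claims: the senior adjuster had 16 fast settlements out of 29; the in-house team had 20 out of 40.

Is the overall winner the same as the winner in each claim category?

Simple: the senior adjuster 21/22 = 95.5%, the in-house team 28/34 = 82.4% → the senior adjuster
Complex: the senior adjuster 63/278 = 22.7%, the in-house team 68/488 = 13.9% → the senior adjuster
Moderate: the senior adjuster 16/29 = 55.2%, the in-house team 20/40 = 50.0% → the senior adjuster
Overall: the senior adjuster 100/329 = 30.4%, the in-house team 116/562 = 20.6% → the senior adjuster
The senior adjuster wins overall and in every claim group — no reversal.

Yes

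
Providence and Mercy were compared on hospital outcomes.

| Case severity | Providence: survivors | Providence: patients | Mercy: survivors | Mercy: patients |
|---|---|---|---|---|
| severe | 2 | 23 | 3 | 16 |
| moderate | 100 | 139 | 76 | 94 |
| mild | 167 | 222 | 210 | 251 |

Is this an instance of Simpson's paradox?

No

Severe: Providence 2/23 = 8.7%, Mercy 3/16 = 18.8% → Mercy
Moderate: Providence 100/139 = 71.9%, Mercy 76/94 = 80.9% → Mercy
Mild: Providence 167/222 = 75.2%, Mercy 210/251 = 83.7% → Mercy
Overall: Providence 269/384 = 70.1%, Mercy 289/361 = 80.1% → Mercy
Mercy wins overall and in every case group — no reversal.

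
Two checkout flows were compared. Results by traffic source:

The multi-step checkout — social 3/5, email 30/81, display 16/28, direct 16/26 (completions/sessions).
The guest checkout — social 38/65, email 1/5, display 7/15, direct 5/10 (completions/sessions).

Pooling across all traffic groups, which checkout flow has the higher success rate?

the guest checkout

Social: the multi-step checkout 3/5 = 60.0%, the guest checkout 38/65 = 58.5% → the multi-step checkout
Email: the multi-step checkout 30/81 = 37.0%, the guest checkout 1/5 = 20.0% → the multi-step checkout
Display: the multi-step checkout 16/28 = 57.1%, the guest checkout 7/15 = 46.7% → the multi-step checkout
Direct: the multi-step checkout 16/26 = 61.5%, the guest checkout 5/10 = 50.0% → the multi-step checkout
Overall: the multi-step checkout 65/140 = 46.4%, the guest checkout 51/95 = 53.7% → the guest checkout
(The multi-step checkout wins every traffic group but the guest checkout wins overall — the multi-step checkout's sessions skew toward the low-rate email group.)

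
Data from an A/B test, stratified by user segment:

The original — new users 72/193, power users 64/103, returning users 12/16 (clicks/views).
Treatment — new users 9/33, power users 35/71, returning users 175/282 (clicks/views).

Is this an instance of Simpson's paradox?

New users: the original 72/193 = 37.3%, Treatment 9/33 = 27.3% → the original
Power users: the original 64/103 = 62.1%, Treatment 35/71 = 49.3% → the original
Returning users: the original 12/16 = 75.0%, Treatment 175/282 = 62.1% → the original
Overall: the original 148/312 = 47.4%, Treatment 219/386 = 56.7% → Treatment
The original wins each user group but Treatment wins overall — the comparison reverses. The original's views skew toward new users, which has a lower base rate.

Yes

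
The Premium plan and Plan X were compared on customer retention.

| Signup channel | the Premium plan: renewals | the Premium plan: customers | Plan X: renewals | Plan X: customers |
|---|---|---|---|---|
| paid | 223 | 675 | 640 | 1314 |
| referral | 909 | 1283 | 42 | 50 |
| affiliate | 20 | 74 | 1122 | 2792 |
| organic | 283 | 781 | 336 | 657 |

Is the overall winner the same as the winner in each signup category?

Paid: the Premium plan 223/675 = 33.0%, Plan X 640/1314 = 48.7% → Plan X
Referral: the Premium plan 909/1283 = 70.8%, Plan X 42/50 = 84.0% → Plan X
Affiliate: the Premium plan 20/74 = 27.0%, Plan X 1122/2792 = 40.2% → Plan X
Organic: the Premium plan 283/781 = 36.2%, Plan X 336/657 = 51.1% → Plan X
Overall: the Premium plan 1435/2813 = 51.0%, Plan X 2140/4813 = 44.5% → the Premium plan
Plan X wins each signup group but the Premium plan wins overall — the comparison reverses. Plan X's customers skew toward affiliate, which has a lower base rate.

No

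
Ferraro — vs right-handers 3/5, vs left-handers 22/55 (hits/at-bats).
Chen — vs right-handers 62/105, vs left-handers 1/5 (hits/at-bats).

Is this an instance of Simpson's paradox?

Yes

Vs right-handers: Ferraro 3/5 = 60.0%, Chen 62/105 = 59.0% → Ferraro
Vs left-handers: Ferraro 22/55 = 40.0%, Chen 1/5 = 20.0% → Ferraro
Overall: Ferraro 25/60 = 41.7%, Chen 63/110 = 57.3% → Chen
Ferraro wins each pitcher group but Chen wins overall — the comparison reverses. Ferraro's at-bats skew toward vs left-handers, which has a lower base rate.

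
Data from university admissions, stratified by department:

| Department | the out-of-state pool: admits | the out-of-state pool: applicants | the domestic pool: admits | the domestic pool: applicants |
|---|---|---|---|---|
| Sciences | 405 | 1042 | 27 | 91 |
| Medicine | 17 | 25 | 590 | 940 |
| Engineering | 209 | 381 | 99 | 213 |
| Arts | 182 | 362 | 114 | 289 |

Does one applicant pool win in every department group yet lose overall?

Sciences: the out-of-state pool 405/1042 = 38.9%, the domestic pool 27/91 = 29.7% → the out-of-state pool
Medicine: the out-of-state pool 17/25 = 68.0%, the domestic pool 590/940 = 62.8% → the out-of-state pool
Engineering: the out-of-state pool 209/381 = 54.9%, the domestic pool 99/213 = 46.5% → the out-of-state pool
Arts: the out-of-state pool 182/362 = 50.3%, the domestic pool 114/289 = 39.4% → the out-of-state pool
Overall: the out-of-state pool 813/1810 = 44.9%, the domestic pool 830/1533 = 54.1% → the domestic pool
The out-of-state pool wins each department group but the domestic pool wins overall — the comparison reverses. The out-of-state pool's applicants skew toward Sciences, which has a lower base rate.

Yes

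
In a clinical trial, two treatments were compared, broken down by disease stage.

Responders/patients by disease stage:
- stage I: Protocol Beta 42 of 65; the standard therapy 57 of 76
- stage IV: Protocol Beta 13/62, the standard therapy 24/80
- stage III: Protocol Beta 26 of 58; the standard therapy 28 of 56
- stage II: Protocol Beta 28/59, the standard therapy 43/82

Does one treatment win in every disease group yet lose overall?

No

Stage I: Protocol Beta 42/65 = 64.6%, the standard therapy 57/76 = 75.0% → the standard therapy
Stage IV: Protocol Beta 13/62 = 21.0%, the standard therapy 24/80 = 30.0% → the standard therapy
Stage III: Protocol Beta 26/58 = 44.8%, the standard therapy 28/56 = 50.0% → the standard therapy
Stage II: Protocol Beta 28/59 = 47.5%, the standard therapy 43/82 = 52.4% → the standard therapy
Overall: Protocol Beta 109/244 = 44.7%, the standard therapy 152/294 = 51.7% → the standard therapy
The standard therapy wins overall and in every disease group — no reversal.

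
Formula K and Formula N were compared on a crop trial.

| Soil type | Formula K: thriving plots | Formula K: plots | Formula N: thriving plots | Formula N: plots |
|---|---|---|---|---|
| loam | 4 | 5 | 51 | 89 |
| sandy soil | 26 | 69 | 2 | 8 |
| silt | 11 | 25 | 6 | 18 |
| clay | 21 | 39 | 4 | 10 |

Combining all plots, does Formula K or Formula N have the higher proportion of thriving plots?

Formula N

Loam: Formula K 4/5 = 80.0%, Formula N 51/89 = 57.3% → Formula K
Sandy soil: Formula K 26/69 = 37.7%, Formula N 2/8 = 25.0% → Formula K
Silt: Formula K 11/25 = 44.0%, Formula N 6/18 = 33.3% → Formula K
Clay: Formula K 21/39 = 53.8%, Formula N 4/10 = 40.0% → Formula K
Overall: Formula K 62/138 = 44.9%, Formula N 63/125 = 50.4% → Formula N
(Formula K wins every soil group but Formula N wins overall — Formula K's plots skew toward the low-rate sandy soil group.)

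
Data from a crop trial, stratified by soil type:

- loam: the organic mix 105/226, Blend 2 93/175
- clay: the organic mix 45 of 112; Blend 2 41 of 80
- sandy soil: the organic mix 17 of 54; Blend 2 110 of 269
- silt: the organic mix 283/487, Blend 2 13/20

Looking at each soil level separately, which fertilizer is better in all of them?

Blend 2

Loam: the organic mix 105/226 = 46.5%, Blend 2 93/175 = 53.1% → Blend 2
Clay: the organic mix 45/112 = 40.2%, Blend 2 41/80 = 51.2% → Blend 2
Sandy soil: the organic mix 17/54 = 31.5%, Blend 2 110/269 = 40.9% → Blend 2
Silt: the organic mix 283/487 = 58.1%, Blend 2 13/20 = 65.0% → Blend 2
Blend 2 has the higher rate in all 4 groups.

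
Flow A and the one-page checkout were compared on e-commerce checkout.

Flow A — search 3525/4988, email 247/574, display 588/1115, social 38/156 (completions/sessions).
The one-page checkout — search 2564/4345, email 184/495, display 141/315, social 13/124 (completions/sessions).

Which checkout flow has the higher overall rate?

Search: Flow A 3525/4988 = 70.7%, the one-page checkout 2564/4345 = 59.0% → Flow A
Email: Flow A 247/574 = 43.0%, the one-page checkout 184/495 = 37.2% → Flow A
Display: Flow A 588/1115 = 52.7%, the one-page checkout 141/315 = 44.8% → Flow A
Social: Flow A 38/156 = 24.4%, the one-page checkout 13/124 = 10.5% → Flow A
Overall: Flow A 4398/6833 = 64.4%, the one-page checkout 2902/5279 = 55.0% → Flow A

Flow A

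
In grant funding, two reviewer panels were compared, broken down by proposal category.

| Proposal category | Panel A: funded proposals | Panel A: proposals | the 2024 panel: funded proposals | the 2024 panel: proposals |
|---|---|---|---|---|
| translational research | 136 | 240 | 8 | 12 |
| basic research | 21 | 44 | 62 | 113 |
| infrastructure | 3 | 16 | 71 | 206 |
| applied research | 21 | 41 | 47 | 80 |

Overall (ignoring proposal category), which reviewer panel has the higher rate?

Panel A

Translational research: Panel A 136/240 = 56.7%, the 2024 panel 8/12 = 66.7% → the 2024 panel
Basic research: Panel A 21/44 = 47.7%, the 2024 panel 62/113 = 54.9% → the 2024 panel
Infrastructure: Panel A 3/16 = 18.8%, the 2024 panel 71/206 = 34.5% → the 2024 panel
Applied research: Panel A 21/41 = 51.2%, the 2024 panel 47/80 = 58.8% → the 2024 panel
Overall: Panel A 181/341 = 53.1%, the 2024 panel 188/411 = 45.7% → Panel A
(The 2024 panel wins every proposal group but Panel A wins overall — the 2024 panel's proposals skew toward the low-rate infrastructure group.)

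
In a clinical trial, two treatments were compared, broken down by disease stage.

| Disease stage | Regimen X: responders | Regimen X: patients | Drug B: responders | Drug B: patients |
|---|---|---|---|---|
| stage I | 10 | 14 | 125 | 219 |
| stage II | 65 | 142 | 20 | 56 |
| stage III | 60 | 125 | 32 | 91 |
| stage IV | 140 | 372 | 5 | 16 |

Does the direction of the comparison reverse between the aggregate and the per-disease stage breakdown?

Yes

Stage I: Regimen X 10/14 = 71.4%, Drug B 125/219 = 57.1% → Regimen X
Stage II: Regimen X 65/142 = 45.8%, Drug B 20/56 = 35.7% → Regimen X
Stage III: Regimen X 60/125 = 48.0%, Drug B 32/91 = 35.2% → Regimen X
Stage IV: Regimen X 140/372 = 37.6%, Drug B 5/16 = 31.2% → Regimen X
Overall: Regimen X 275/653 = 42.1%, Drug B 182/382 = 47.6% → Drug B
Regimen X wins each disease group but Drug B wins overall — the comparison reverses. Regimen X's patients skew toward stage IV, which has a lower base rate.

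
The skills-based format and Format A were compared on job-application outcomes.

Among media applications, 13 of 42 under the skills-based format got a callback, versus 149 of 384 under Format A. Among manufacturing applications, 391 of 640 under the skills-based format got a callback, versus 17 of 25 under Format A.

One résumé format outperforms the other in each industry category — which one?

Media: the skills-based format 13/42 = 31.0%, Format A 149/384 = 38.8% → Format A
Manufacturing: the skills-based format 391/640 = 61.1%, Format A 17/25 = 68.0% → Format A
Format A has the higher rate in both groups.

Format A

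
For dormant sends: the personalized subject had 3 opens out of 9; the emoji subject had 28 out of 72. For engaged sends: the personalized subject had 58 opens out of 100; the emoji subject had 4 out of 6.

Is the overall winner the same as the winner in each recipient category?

Dormant: the personalized subject 3/9 = 33.3%, the emoji subject 28/72 = 38.9% → the emoji subject
Engaged: the personalized subject 58/100 = 58.0%, the emoji subject 4/6 = 66.7% → the emoji subject
Overall: the personalized subject 61/109 = 56.0%, the emoji subject 32/78 = 41.0% → the personalized subject
The emoji subject wins each recipient group but the personalized subject wins overall — the comparison reverses. The emoji subject's sends skew toward dormant, which has a lower base rate.

No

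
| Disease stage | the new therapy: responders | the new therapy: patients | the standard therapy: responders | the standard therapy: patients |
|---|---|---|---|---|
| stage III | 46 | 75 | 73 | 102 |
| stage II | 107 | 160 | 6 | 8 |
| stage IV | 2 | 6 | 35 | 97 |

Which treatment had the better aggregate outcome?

the new therapy

Stage III: the new therapy 46/75 = 61.3%, the standard therapy 73/102 = 71.6% → the standard therapy
Stage II: the new therapy 107/160 = 66.9%, the standard therapy 6/8 = 75.0% → the standard therapy
Stage IV: the new therapy 2/6 = 33.3%, the standard therapy 35/97 = 36.1% → the standard therapy
Overall: the new therapy 155/241 = 64.3%, the standard therapy 114/207 = 55.1% → the new therapy
(The standard therapy wins every disease group but the new therapy wins overall — the standard therapy's patients skew toward the low-rate stage IV group.)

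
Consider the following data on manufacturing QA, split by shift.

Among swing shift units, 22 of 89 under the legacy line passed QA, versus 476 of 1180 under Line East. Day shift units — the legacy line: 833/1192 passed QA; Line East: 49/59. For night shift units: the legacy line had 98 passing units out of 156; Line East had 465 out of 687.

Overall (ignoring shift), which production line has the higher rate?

Swing shift: the legacy line 22/89 = 24.7%, Line East 476/1180 = 40.3% → Line East
Day shift: the legacy line 833/1192 = 69.9%, Line East 49/59 = 83.1% → Line East
Night shift: the legacy line 98/156 = 62.8%, Line East 465/687 = 67.7% → Line East
Overall: the legacy line 953/1437 = 66.3%, Line East 990/1926 = 51.4% → the legacy line
(Line East wins every shift group but the legacy line wins overall — Line East's units skew toward the low-rate swing shift group.)

the legacy line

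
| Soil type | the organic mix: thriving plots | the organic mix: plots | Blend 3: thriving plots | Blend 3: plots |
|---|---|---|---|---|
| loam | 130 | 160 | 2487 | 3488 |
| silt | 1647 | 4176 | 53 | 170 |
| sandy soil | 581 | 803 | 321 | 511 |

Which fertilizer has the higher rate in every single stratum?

the organic mix

Loam: the organic mix 130/160 = 81.2%, Blend 3 2487/3488 = 71.3% → the organic mix
Silt: the organic mix 1647/4176 = 39.4%, Blend 3 53/170 = 31.2% → the organic mix
Sandy soil: the organic mix 581/803 = 72.4%, Blend 3 321/511 = 62.8% → the organic mix
The organic mix has the higher rate in all 3 groups.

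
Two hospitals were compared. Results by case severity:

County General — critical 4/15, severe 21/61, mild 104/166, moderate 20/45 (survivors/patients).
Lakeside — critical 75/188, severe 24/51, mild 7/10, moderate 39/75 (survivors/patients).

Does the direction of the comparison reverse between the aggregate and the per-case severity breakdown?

Critical: County General 4/15 = 26.7%, Lakeside 75/188 = 39.9% → Lakeside
Severe: County General 21/61 = 34.4%, Lakeside 24/51 = 47.1% → Lakeside
Mild: County General 104/166 = 62.7%, Lakeside 7/10 = 70.0% → Lakeside
Moderate: County General 20/45 = 44.4%, Lakeside 39/75 = 52.0% → Lakeside
Overall: County General 149/287 = 51.9%, Lakeside 145/324 = 44.8% → County General
Lakeside wins each case group but County General wins overall — the comparison reverses. Lakeside's patients skew toward critical, which has a lower base rate.

Yes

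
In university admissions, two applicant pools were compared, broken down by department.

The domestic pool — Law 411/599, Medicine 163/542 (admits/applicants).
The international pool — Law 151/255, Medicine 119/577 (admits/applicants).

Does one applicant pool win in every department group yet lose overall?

No

Law: the domestic pool 411/599 = 68.6%, the international pool 151/255 = 59.2% → the domestic pool
Medicine: the domestic pool 163/542 = 30.1%, the international pool 119/577 = 20.6% → the domestic pool
Overall: the domestic pool 574/1141 = 50.3%, the international pool 270/832 = 32.5% → the domestic pool
The domestic pool wins overall and in every department group — no reversal.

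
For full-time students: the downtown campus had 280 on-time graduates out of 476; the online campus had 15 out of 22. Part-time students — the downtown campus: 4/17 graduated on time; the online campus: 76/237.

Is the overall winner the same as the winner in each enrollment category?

No

Full-time: the downtown campus 280/476 = 58.8%, the online campus 15/22 = 68.2% → the online campus
Part-time: the downtown campus 4/17 = 23.5%, the online campus 76/237 = 32.1% → the online campus
Overall: the downtown campus 284/493 = 57.6%, the online campus 91/259 = 35.1% → the downtown campus
The online campus wins each enrollment group but the downtown campus wins overall — the comparison reverses. The online campus's students skew toward part-time, which has a lower base rate.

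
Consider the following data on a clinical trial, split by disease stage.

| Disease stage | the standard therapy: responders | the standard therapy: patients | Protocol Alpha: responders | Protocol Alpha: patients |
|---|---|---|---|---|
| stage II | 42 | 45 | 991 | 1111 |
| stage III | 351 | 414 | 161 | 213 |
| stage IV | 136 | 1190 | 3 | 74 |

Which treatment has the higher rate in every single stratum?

the standard therapy

Stage II: the standard therapy 42/45 = 93.3%, Protocol Alpha 991/1111 = 89.2% → the standard therapy
Stage III: the standard therapy 351/414 = 84.8%, Protocol Alpha 161/213 = 75.6% → the standard therapy
Stage IV: the standard therapy 136/1190 = 11.4%, Protocol Alpha 3/74 = 4.1% → the standard therapy
The standard therapy has the higher rate in all 3 groups.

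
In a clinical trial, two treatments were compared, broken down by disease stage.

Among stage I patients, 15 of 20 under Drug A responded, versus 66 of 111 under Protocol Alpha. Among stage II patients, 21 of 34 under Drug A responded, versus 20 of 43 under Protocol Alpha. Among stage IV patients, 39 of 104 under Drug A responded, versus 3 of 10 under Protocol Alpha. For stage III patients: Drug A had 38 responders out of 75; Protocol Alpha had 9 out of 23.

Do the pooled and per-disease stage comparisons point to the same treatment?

Stage I: Drug A 15/20 = 75.0%, Protocol Alpha 66/111 = 59.5% → Drug A
Stage II: Drug A 21/34 = 61.8%, Protocol Alpha 20/43 = 46.5% → Drug A
Stage IV: Drug A 39/104 = 37.5%, Protocol Alpha 3/10 = 30.0% → Drug A
Stage III: Drug A 38/75 = 50.7%, Protocol Alpha 9/23 = 39.1% → Drug A
Overall: Drug A 113/233 = 48.5%, Protocol Alpha 98/187 = 52.4% → Protocol Alpha
Drug A wins each disease group but Protocol Alpha wins overall — the comparison reverses. Drug A's patients skew toward stage IV, which has a lower base rate.

No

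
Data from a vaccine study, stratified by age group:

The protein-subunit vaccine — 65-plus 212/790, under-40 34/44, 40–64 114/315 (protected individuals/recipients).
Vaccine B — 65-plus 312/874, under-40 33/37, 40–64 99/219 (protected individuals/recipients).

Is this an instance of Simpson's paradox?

65-plus: the protein-subunit vaccine 212/790 = 26.8%, Vaccine B 312/874 = 35.7% → Vaccine B
Under-40: the protein-subunit vaccine 34/44 = 77.3%, Vaccine B 33/37 = 89.2% → Vaccine B
40–64: the protein-subunit vaccine 114/315 = 36.2%, Vaccine B 99/219 = 45.2% → Vaccine B
Overall: the protein-subunit vaccine 360/1149 = 31.3%, Vaccine B 444/1130 = 39.3% → Vaccine B
Vaccine B wins overall and in every age group — no reversal.

No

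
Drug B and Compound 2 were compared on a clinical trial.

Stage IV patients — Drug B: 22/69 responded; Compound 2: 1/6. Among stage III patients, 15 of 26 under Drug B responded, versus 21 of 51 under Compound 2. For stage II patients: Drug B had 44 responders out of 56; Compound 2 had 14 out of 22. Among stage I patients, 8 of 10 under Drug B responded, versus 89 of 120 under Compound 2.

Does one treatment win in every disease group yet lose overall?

Yes

Stage IV: Drug B 22/69 = 31.9%, Compound 2 1/6 = 16.7% → Drug B
Stage III: Drug B 15/26 = 57.7%, Compound 2 21/51 = 41.2% → Drug B
Stage II: Drug B 44/56 = 78.6%, Compound 2 14/22 = 63.6% → Drug B
Stage I: Drug B 8/10 = 80.0%, Compound 2 89/120 = 74.2% → Drug B
Overall: Drug B 89/161 = 55.3%, Compound 2 125/199 = 62.8% → Compound 2
Drug B wins each disease group but Compound 2 wins overall — the comparison reverses. Drug B's patients skew toward stage IV, which has a lower base rate.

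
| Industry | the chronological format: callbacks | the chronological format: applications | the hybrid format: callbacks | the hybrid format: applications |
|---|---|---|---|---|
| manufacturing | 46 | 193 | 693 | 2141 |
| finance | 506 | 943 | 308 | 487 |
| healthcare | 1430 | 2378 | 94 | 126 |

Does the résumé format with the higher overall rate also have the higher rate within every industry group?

Manufacturing: the chronological format 46/193 = 23.8%, the hybrid format 693/2141 = 32.4% → the hybrid format
Finance: the chronological format 506/943 = 53.7%, the hybrid format 308/487 = 63.2% → the hybrid format
Healthcare: the chronological format 1430/2378 = 60.1%, the hybrid format 94/126 = 74.6% → the hybrid format
Overall: the chronological format 1982/3514 = 56.4%, the hybrid format 1095/2754 = 39.8% → the chronological format
The hybrid format wins each industry group but the chronological format wins overall — the comparison reverses. The hybrid format's applications skew toward manufacturing, which has a lower base rate.

No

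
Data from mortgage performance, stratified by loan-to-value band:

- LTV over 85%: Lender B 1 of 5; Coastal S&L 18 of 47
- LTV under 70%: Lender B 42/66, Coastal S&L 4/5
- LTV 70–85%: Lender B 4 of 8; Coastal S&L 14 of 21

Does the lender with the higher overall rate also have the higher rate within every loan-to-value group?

No

LTV over 85%: Lender B 1/5 = 20.0%, Coastal S&L 18/47 = 38.3% → Coastal S&L
LTV under 70%: Lender B 42/66 = 63.6%, Coastal S&L 4/5 = 80.0% → Coastal S&L
LTV 70–85%: Lender B 4/8 = 50.0%, Coastal S&L 14/21 = 66.7% → Coastal S&L
Overall: Lender B 47/79 = 59.5%, Coastal S&L 36/73 = 49.3% → Lender B
Coastal S&L wins each loan-to-value group but Lender B wins overall — the comparison reverses. Coastal S&L's loans skew toward LTV over 85%, which has a lower base rate.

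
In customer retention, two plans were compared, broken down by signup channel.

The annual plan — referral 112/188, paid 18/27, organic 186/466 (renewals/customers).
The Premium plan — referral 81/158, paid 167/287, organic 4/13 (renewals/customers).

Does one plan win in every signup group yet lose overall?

Yes

Referral: the annual plan 112/188 = 59.6%, the Premium plan 81/158 = 51.3% → the annual plan
Paid: the annual plan 18/27 = 66.7%, the Premium plan 167/287 = 58.2% → the annual plan
Organic: the annual plan 186/466 = 39.9%, the Premium plan 4/13 = 30.8% → the annual plan
Overall: the annual plan 316/681 = 46.4%, the Premium plan 252/458 = 55.0% → the Premium plan
The annual plan wins each signup group but the Premium plan wins overall — the comparison reverses. The annual plan's customers skew toward organic, which has a lower base rate.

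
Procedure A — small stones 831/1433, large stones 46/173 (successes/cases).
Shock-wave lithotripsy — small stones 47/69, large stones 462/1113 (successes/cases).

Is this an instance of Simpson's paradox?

Yes

Small stones: Procedure A 831/1433 = 58.0%, shock-wave lithotripsy 47/69 = 68.1% → shock-wave lithotripsy
Large stones: Procedure A 46/173 = 26.6%, shock-wave lithotripsy 462/1113 = 41.5% → shock-wave lithotripsy
Overall: Procedure A 877/1606 = 54.6%, shock-wave lithotripsy 509/1182 = 43.1% → Procedure A
Shock-wave lithotripsy wins each stone group but Procedure A wins overall — the comparison reverses. Shock-wave lithotripsy's cases skew toward large stones, which has a lower base rate.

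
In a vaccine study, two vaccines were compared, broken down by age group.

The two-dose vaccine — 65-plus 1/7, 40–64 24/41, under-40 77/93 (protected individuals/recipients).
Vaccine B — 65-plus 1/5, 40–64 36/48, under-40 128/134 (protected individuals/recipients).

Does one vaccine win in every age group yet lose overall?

65-plus: the two-dose vaccine 1/7 = 14.3%, Vaccine B 1/5 = 20.0% → Vaccine B
40–64: the two-dose vaccine 24/41 = 58.5%, Vaccine B 36/48 = 75.0% → Vaccine B
Under-40: the two-dose vaccine 77/93 = 82.8%, Vaccine B 128/134 = 95.5% → Vaccine B
Overall: the two-dose vaccine 102/141 = 72.3%, Vaccine B 165/187 = 88.2% → Vaccine B
Vaccine B wins overall and in every age group — no reversal.

No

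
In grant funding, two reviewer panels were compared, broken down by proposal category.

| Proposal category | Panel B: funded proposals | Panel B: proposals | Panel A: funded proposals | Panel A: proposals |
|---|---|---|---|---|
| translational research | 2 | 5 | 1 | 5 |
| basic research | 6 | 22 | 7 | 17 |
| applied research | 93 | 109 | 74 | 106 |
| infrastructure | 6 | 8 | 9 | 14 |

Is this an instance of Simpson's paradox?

Translational research: Panel B 2/5 = 40.0%, Panel A 1/5 = 20.0% → Panel B
Basic research: Panel B 6/22 = 27.3%, Panel A 7/17 = 41.2% → Panel A
Applied research: Panel B 93/109 = 85.3%, Panel A 74/106 = 69.8% → Panel B
Infrastructure: Panel B 6/8 = 75.0%, Panel A 9/14 = 64.3% → Panel B
Overall: Panel B 107/144 = 74.3%, Panel A 91/142 = 64.1% → Panel B
Neither sweeps: Panel B wins 3 of 4 groups, Panel A wins 1. Panel B wins overall but not every group — no Simpson reversal.

No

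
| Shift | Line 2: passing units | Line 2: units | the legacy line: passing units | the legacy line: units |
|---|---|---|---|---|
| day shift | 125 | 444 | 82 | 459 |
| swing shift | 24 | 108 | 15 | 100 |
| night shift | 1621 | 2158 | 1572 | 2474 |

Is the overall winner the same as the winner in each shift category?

Day shift: Line 2 125/444 = 28.2%, the legacy line 82/459 = 17.9% → Line 2
Swing shift: Line 2 24/108 = 22.2%, the legacy line 15/100 = 15.0% → Line 2
Night shift: Line 2 1621/2158 = 75.1%, the legacy line 1572/2474 = 63.5% → Line 2
Overall: Line 2 1770/2710 = 65.3%, the legacy line 1669/3033 = 55.0% → Line 2
Line 2 wins overall and in every shift group — no reversal.

Yes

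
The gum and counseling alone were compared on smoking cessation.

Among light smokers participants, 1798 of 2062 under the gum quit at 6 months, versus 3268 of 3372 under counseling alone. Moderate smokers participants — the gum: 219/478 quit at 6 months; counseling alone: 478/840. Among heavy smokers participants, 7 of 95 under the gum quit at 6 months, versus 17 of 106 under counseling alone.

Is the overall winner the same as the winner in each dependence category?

Light smokers: the gum 1798/2062 = 87.2%, counseling alone 3268/3372 = 96.9% → counseling alone
Moderate smokers: the gum 219/478 = 45.8%, counseling alone 478/840 = 56.9% → counseling alone
Heavy smokers: the gum 7/95 = 7.4%, counseling alone 17/106 = 16.0% → counseling alone
Overall: the gum 2024/2635 = 76.8%, counseling alone 3763/4318 = 87.1% → counseling alone
Counseling alone wins overall and in every dependence group — no reversal.

Yes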